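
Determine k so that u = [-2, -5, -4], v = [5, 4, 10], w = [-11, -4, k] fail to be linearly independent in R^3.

The vectors are dependent exactly when the determinant of the matrix with rows u, v, w vanishes.
Expanding, det = 17*k + 374.
Setting this to zero gives k = -22.

k = -22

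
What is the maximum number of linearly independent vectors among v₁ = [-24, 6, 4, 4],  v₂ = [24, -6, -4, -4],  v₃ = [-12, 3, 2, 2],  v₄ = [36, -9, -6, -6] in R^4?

1

Apply Gaussian elimination to the matrix whose rows are v₁, v₂, v₃, v₄.
The echelon form has 1 nonzero row, so the rank is 1.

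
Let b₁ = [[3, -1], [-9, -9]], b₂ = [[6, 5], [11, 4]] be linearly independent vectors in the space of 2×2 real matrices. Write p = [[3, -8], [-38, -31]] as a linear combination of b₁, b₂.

p = 3b₁ - b₂

Identify each element with its coordinate vector in ℝ⁴ via {E₁₁, E₁₂, E₂₁, E₂₂}.
Set up the augmented matrix [b₁ | b₂ | p] and row-reduce.
The system has the unique solution (c₁, c₂) = (3, -1).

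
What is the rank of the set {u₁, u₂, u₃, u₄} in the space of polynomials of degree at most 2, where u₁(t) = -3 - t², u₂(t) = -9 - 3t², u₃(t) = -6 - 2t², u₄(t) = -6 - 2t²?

1

Pass to coordinate vectors with respect to the basis {1, t, t²}.
Apply Gaussian elimination to the matrix whose rows are u₁, u₂, u₃, u₄.
Exactly 1 pivot survives; hence the rank is 1.
(With 4 elements in a 3-dimensional space the rank is at most 3.)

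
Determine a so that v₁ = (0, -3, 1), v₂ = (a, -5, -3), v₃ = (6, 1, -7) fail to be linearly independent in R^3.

a = 21/5

Place the vectors as rows of a 3×3 matrix; dependence ⇔ determinant zero.
Expanding, det = 84 - 20*a.
Solving 84 - 20*a = 0 yields a = 21/5.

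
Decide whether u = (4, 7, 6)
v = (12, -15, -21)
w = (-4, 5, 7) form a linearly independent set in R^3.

Form the 3×3 matrix with these as columns; its determinant is 0.
A zero determinant means the columns are linearly dependent.
Indeed v + 3w = 0.

linearly dependent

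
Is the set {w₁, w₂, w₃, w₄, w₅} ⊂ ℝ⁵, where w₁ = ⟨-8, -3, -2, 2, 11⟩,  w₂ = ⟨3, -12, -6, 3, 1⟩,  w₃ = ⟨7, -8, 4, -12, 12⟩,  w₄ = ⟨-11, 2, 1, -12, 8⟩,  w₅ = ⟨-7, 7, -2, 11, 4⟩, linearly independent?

linearly independent

The matrix [w₁|w₂|w₃|w₄|w₅] has determinant -81068.
A nonzero determinant means the columns are linearly independent.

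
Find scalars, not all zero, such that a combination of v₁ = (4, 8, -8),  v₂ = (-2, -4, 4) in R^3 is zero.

Row-reduce the matrix with v₁, v₂ as columns; the null space gives the coefficients.
A generator of the null space is (1, 2).

v₁ + 2v₂ = 0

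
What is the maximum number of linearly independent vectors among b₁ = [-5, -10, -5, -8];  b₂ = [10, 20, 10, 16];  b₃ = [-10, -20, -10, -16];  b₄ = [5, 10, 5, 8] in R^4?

Form the matrix with b₁, b₂, b₃, b₄ as columns and reduce.
Exactly 1 pivot survives; hence the rank is 1.

1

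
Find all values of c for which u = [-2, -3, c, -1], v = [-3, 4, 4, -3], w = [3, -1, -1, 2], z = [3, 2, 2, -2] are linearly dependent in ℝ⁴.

c = -3

Dependence holds iff the 4×4 matrix [u v w z] is singular.
Expanding, det = 27*c + 81.
Solving 27*c + 81 = 0 yields c = -3.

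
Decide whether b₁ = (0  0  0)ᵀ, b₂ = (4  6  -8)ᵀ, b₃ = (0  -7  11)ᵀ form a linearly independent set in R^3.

One of the vectors is the zero vector, so the set is linearly dependent.

linearly dependent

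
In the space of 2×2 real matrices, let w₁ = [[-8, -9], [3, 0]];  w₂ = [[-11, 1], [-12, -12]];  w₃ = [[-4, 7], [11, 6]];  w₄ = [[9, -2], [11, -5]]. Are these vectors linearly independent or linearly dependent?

linearly independent

Write each element as a coordinate vector in ℝ⁴ using {E₁₁, E₁₂, E₂₁, E₂₂}.
Form the 4×4 matrix with these as columns; its determinant is 39272.
A nonzero determinant means the columns are linearly independent.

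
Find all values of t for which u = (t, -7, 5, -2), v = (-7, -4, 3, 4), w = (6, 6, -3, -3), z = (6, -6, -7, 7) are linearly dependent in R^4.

Dependence holds iff the 4×4 matrix [u v w z] is singular.
The determinant works out to -144*t - 738.
Setting this to zero gives t = -41/8.

t = -41/8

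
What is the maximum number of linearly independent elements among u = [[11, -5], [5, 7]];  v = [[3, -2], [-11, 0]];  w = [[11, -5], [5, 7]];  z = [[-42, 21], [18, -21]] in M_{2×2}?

Represent each element by its coordinate vector in ℝ⁴.
Form the matrix with u, v, w, z as columns and reduce.
There are 2 pivot columns, so rank = 2.

2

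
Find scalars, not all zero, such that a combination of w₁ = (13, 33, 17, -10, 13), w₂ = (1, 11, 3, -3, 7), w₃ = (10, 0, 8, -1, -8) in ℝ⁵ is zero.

w₁ - 3w₂ - w₃ = 0

Solve the homogeneous system with w₁, w₂, w₃ as columns by row-reducing the coefficient matrix.
One solution (up to scaling) is (1, -3, -1).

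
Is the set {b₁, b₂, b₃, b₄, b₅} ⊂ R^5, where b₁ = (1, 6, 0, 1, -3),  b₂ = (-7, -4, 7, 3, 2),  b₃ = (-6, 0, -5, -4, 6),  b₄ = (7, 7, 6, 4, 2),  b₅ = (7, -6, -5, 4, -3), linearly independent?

Form the 5×5 matrix with these as columns; its determinant is 34567.
A nonzero determinant means the columns are linearly independent.

linearly independent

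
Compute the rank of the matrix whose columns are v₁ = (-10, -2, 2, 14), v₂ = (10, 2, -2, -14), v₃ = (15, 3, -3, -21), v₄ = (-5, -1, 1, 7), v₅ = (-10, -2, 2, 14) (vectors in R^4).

Form the matrix with v₁, v₂, v₃, v₄, v₅ as columns and reduce.
Reduction leaves 1 leading entry, giving rank 1.
(With 5 elements in a 4-dimensional space the rank is at most 4.)

1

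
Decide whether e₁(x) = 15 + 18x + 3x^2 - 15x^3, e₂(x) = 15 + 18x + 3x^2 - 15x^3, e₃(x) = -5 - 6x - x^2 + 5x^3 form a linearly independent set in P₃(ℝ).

linearly dependent

Take coordinates with respect to the standard basis {1, x, …, x^3}.
Row-reduce the matrix whose columns are e₁, e₂, e₃.
The reduction yields 1 nonzero row, so the rank is 1.
Since rank 1 < 3, the set is linearly dependent.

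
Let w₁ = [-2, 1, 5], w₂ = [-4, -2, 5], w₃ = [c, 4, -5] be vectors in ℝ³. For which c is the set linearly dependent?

Place the vectors as rows of a 3×3 matrix; dependence ⇔ determinant zero.
Expanding, det = 15*c - 80.
This vanishes exactly when c = 16/3.

c = 16/3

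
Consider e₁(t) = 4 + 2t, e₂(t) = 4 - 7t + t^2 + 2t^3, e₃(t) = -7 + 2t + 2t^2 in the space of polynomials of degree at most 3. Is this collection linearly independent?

linearly independent

Take coordinates with respect to the standard basis {1, t, …, t^3}.
Row-reduce the matrix whose columns are e₁, e₂, e₃.
The reduction yields 3 nonzero rows, so the rank is 3.
Since rank = 3 (the number of vectors), the set is linearly independent.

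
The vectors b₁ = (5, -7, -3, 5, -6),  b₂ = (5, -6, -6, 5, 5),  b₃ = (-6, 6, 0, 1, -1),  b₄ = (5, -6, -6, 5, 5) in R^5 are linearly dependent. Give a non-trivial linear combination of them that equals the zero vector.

b₂ - b₄ = 0

Solve the homogeneous system with b₁, b₂, b₃, b₄ as columns by row-reducing the coefficient matrix.
A generator of the null space is (0, 1, 0, -1).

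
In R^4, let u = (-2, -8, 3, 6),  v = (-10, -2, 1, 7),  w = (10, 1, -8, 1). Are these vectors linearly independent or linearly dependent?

linearly independent

Place the vectors as rows of a 3×4 matrix and reduce to echelon form.
The reduction yields 3 nonzero rows, so the rank is 3.
Since rank = 3 (the number of vectors), the set is linearly independent.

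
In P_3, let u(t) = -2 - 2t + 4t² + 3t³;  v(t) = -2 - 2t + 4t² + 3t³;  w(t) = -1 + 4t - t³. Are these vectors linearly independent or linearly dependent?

Write each element as a coordinate vector in ℝ⁴ using {1, t, …, t³}.
Place the vectors as rows of a 3×4 matrix and reduce to echelon form.
The reduction yields 2 nonzero rows, so the rank is 2.
Since rank 2 < 3, the set is linearly dependent.
Indeed u - v = 0.

linearly dependent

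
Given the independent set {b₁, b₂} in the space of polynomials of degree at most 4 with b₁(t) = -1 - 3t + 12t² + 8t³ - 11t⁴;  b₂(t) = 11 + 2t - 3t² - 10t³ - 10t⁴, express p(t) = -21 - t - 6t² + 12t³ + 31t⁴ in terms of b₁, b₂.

Identify each element with its coordinate vector in ℝ⁵ via {1, t, …, t⁴}.
Write p = α₁b₁ + α₂b₂ and equate components.
The system has the unique solution (α₁, α₂) = (-1, -2).

p = -b₁ - 2b₂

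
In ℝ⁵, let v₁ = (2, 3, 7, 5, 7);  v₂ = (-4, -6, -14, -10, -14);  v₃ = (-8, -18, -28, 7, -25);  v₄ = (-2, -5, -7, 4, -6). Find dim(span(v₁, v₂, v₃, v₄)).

Row-reduce the 4×5 matrix with these as rows.
The echelon form has 2 nonzero rows, so the rank is 2.

dim = 2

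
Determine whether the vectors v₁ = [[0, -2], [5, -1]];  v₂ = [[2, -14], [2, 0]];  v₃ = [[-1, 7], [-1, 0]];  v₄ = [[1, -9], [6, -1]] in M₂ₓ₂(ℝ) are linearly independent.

linearly dependent

Write each element as a coordinate vector in ℝ⁴ using {E₁₁, E₁₂, E₂₁, E₂₂}.
Row-reduce the matrix whose columns are v₁, v₂, v₃, v₄.
The reduction yields 2 nonzero rows, so the rank is 2.
Since rank 2 < 4, the set is linearly dependent.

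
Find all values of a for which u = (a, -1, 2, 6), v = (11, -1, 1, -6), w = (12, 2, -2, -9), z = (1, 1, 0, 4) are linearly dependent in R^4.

The set is linearly dependent precisely when det[u; v; w; z] = 0.
The determinant works out to 7 - 21*a.
Setting this to zero gives a = 1/3.

a = 1/3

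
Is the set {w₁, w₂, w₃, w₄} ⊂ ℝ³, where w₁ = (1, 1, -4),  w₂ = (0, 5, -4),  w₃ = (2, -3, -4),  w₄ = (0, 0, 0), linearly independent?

linearly dependent

There are 4 vectors in a 3-dimensional space, so they cannot be linearly independent.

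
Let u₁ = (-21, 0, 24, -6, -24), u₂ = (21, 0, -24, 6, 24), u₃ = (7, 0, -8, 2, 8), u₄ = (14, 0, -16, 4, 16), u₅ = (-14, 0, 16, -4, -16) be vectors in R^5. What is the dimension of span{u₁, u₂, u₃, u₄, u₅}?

Apply Gaussian elimination to the matrix whose rows are u₁, u₂, u₃, u₄, u₅.
Exactly 1 pivot survives; hence the rank is 1.

dim = 1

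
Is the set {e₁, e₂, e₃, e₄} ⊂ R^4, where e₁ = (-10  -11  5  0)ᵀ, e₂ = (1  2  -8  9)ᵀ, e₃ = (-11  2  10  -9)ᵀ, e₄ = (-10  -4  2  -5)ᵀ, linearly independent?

Form the 4×4 matrix with these as columns; its determinant is 7650.
A nonzero determinant means the columns are linearly independent.

linearly independent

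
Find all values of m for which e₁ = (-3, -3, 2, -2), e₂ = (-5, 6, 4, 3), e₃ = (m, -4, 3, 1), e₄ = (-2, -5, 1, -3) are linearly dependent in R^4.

Place the vectors as rows of a 4×4 matrix; dependence ⇔ determinant zero.
The determinant works out to -m - 23.
Setting this to zero gives m = -23.

m = -23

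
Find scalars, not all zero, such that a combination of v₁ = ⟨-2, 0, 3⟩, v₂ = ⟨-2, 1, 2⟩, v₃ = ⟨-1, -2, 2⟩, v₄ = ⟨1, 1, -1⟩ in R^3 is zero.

Row-reduce the matrix with v₁, v₂, v₃, v₄ as columns; the null space gives the coefficients.
A generator of the null space is (1, -1, -1, -1).

v₁ - v₂ - v₃ - v₄ = 0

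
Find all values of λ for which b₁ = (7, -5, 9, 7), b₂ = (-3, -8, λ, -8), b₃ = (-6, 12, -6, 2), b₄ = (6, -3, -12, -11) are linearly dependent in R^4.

The vectors are dependent exactly when the determinant of the matrix with rows b₁, b₂, b₃, b₄ vanishes.
The determinant works out to 990*λ + 90.
Solving 990*λ + 90 = 0 yields λ = -1/11.

λ = -1/11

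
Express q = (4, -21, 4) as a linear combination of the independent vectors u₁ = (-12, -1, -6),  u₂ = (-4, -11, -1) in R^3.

Write q = c₁u₁ + c₂u₂ and equate components.
Row-reducing the augmented matrix gives the unique coefficients (c₁, c₂) = (-1, 2).

q = -u₁ + 2u₂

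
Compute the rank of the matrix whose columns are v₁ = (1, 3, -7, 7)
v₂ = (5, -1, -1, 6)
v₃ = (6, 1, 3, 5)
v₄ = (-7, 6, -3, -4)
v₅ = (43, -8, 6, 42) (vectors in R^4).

4

Form the matrix with v₁, v₂, v₃, v₄, v₅ as columns and reduce.
Reduction leaves 4 leading entries, giving rank 4.
(With 5 elements in a 4-dimensional space the rank is at most 4.)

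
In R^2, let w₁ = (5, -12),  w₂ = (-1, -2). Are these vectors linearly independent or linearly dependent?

Form the 2×2 matrix with these as columns; its determinant is -22.
A nonzero determinant means the columns are linearly independent.

linearly independent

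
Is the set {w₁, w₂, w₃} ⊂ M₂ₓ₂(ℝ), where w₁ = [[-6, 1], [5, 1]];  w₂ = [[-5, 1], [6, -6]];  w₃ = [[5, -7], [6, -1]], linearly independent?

linearly independent

Write each element as a coordinate vector in ℝ⁴ using {E₁₁, E₁₂, E₂₁, E₂₂}.
Place the vectors as rows of a 3×4 matrix and reduce to echelon form.
The reduction yields 3 nonzero rows, so the rank is 3.
Since rank = 3 (the number of vectors), the set is linearly independent.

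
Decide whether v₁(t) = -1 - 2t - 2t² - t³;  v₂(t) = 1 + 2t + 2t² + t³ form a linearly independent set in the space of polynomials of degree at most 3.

Write each element as a coordinate vector in ℝ⁴ using {1, t, …, t³}.
Row-reduce the matrix whose columns are v₁, v₂.
The reduction yields 1 nonzero row, so the rank is 1.
Since rank 1 < 2, the set is linearly dependent.

linearly dependent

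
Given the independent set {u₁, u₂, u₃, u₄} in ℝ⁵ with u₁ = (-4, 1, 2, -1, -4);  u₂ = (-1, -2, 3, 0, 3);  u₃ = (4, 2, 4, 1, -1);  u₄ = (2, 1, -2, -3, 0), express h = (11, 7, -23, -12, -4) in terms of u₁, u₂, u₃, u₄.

h = -u₁ - 3u₂ - u₃ + 4u₄

Write h = c₁u₁ + … + c₄u₄ and equate components.
Back-substitution yields (c₁, …, c₄) = (-1, -3, -1, 4).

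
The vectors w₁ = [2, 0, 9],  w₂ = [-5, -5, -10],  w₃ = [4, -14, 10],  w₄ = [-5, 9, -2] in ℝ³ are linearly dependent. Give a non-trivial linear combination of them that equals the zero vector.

2w₁ + w₂ - w₃ - w₄ = 0

Solve the homogeneous system with w₁, w₂, w₃, w₄ as columns by row-reducing the coefficient matrix.
A generator of the null space is (2, 1, -1, -1).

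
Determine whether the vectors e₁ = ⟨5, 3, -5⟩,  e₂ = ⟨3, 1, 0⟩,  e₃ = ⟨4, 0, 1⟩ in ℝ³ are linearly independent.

linearly independent

Row-reduce the matrix whose columns are e₁, e₂, e₃.
The reduction yields 3 nonzero rows, so the rank is 3.
Since rank = 3 (the number of vectors), the set is linearly independent.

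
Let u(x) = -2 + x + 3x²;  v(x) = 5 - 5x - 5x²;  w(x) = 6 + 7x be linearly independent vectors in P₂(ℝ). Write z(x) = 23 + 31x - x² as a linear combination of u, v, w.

Work in coordinates with respect to the standard basis {1, x, x²}.
Solve the system with u, v, w as columns and z as the right-hand side.
Row-reducing the augmented matrix gives the unique coefficients (a₁, a₂, a₃) = (-2, -1, 4).

z = -2u - v + 4w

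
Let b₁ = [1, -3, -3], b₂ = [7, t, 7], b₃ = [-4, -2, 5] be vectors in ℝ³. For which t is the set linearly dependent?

t = 35

Dependence holds iff the 3×3 matrix [b₁ b₂ b₃] is singular.
Cofactor expansion gives det = 245 - 7*t.
Solving 245 - 7*t = 0 yields t = 35.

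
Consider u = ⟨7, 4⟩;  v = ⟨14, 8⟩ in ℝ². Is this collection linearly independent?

linearly dependent

Form the 2×2 matrix with these as columns; its determinant is 0.
A zero determinant means the columns are linearly dependent.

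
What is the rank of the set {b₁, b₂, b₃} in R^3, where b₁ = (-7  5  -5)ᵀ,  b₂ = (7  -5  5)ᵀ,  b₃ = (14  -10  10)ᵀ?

rank 1

Put the 3×3 matrix [b₁|b₂|b₃] into echelon form.
Exactly 1 pivot survives; hence the rank is 1.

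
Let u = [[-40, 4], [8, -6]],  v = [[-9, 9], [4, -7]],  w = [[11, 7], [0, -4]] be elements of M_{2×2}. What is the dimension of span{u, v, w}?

dim = 2

Use coordinates relative to {E₁₁, E₁₂, E₂₁, E₂₂}.
Form the matrix with u, v, w as columns and reduce.
Exactly 2 pivots survive; hence the rank is 2.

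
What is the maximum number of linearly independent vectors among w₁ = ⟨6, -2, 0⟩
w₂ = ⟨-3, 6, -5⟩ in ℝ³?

Form the matrix with w₁, w₂ as columns and reduce.
There are 2 pivot columns, so rank = 2.

2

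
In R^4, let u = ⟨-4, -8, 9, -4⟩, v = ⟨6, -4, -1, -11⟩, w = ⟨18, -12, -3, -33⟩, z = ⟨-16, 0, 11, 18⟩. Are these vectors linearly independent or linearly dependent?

Form the 4×4 matrix with these as columns; its determinant is 0.
A zero determinant means the columns are linearly dependent.

linearly dependent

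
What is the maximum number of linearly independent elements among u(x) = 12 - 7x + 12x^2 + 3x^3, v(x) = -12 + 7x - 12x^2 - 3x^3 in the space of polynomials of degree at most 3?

Pass to coordinate vectors with respect to the basis {1, x, …, x^3}.
Apply Gaussian elimination to the matrix whose rows are u, v.
The echelon form has 1 nonzero row, so the rank is 1.

1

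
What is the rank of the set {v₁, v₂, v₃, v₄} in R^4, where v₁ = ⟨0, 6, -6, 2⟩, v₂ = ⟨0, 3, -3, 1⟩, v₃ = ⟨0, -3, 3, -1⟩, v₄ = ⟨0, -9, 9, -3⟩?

Row-reduce the 4×4 matrix with these as rows.
The echelon form has 1 nonzero row, so the rank is 1.

1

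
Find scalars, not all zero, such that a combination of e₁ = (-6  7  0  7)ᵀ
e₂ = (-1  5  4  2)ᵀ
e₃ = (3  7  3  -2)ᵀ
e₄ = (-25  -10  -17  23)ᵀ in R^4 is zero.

Write the vectors as columns of a matrix and find a nonzero vector in its null space.
One solution (up to scaling) is (3, -2, -3, -1).

3e₁ - 2e₂ - 3e₃ - e₄ = 0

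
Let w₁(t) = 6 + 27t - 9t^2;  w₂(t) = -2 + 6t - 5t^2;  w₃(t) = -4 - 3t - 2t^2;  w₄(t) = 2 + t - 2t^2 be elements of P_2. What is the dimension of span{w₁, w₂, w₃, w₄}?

3

Pass to coordinate vectors with respect to the basis {1, t, t^2}.
Apply Gaussian elimination to the matrix whose rows are w₁, w₂, w₃, w₄.
Exactly 3 pivots survive; hence the rank is 3.
(With 4 elements in a 3-dimensional space the rank is at most 3.)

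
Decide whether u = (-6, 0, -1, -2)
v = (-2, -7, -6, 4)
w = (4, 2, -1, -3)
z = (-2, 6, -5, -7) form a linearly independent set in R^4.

linearly independent

Place the vectors as rows of a 4×4 matrix and reduce to echelon form.
The reduction yields 4 nonzero rows, so the rank is 4.
Since rank = 4 (the number of vectors), the set is linearly independent.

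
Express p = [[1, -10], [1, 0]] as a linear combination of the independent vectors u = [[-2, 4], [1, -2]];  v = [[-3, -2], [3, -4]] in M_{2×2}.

Take coordinate vectors relative to {E₁₁, E₁₂, E₂₁, E₂₂}.
Set up the augmented matrix [u | v | p] and row-reduce.
Back-substitution yields (a₁, a₂) = (-2, 1).

p = -2u + v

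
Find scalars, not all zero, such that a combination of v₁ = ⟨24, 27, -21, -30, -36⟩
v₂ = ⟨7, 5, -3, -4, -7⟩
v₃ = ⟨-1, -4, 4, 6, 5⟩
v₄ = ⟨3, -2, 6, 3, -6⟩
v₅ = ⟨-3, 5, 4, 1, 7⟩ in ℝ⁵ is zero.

Solve the homogeneous system with v₁, v₂, v₃, v₄, v₅ as columns by row-reducing the coefficient matrix.
A generator of the null space is (1, -3, 3, 0, 0).

v₁ - 3v₂ + 3v₃ = 0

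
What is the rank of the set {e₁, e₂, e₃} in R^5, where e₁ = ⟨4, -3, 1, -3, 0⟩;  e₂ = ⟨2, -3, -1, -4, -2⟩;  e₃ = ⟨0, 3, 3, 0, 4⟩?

Apply Gaussian elimination to the matrix whose rows are e₁, e₂, e₃.
The echelon form has 3 nonzero rows, so the rank is 3.

3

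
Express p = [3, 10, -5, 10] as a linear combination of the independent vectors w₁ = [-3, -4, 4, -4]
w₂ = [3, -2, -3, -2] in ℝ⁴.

p = -2w₁ - w₂

Set up the augmented matrix [w₁ | w₂ | p] and row-reduce.
Back-substitution yields (c₁, c₂) = (-2, -1).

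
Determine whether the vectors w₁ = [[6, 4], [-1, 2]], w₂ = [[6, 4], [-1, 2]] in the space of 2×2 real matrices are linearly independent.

linearly dependent

Take coordinates with respect to the standard basis {E₁₁, E₁₂, E₂₁, E₂₂}.
Two of the vectors are equal, giving an immediate dependence.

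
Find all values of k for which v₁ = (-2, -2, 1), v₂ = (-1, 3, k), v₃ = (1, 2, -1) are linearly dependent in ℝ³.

Dependence holds iff the 3×3 matrix [v₁ v₂ v₃] is singular.
Expanding, det = 2*k + 3.
Setting this to zero gives k = -3/2.

k = -3/2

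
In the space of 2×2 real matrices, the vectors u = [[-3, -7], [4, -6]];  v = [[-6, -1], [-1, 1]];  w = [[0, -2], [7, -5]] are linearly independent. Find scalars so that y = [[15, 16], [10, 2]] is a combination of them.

y = -3u - v + 3w

Work in coordinates with respect to the standard basis {E₁₁, E₁₂, E₂₁, E₂₂}.
Solve the system with u, v, w as columns and y as the right-hand side.
Row-reducing the augmented matrix gives the unique coefficients (a₁, a₂, a₃) = (-3, -1, 3).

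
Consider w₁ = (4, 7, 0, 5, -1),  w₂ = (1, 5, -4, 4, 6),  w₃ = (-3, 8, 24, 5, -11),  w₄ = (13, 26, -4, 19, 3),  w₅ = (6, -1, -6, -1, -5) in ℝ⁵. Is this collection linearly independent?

Form the 5×5 matrix with these as columns; its determinant is 0.
A zero determinant means the columns are linearly dependent.
Indeed 3w₁ + w₂ - w₄ = 0.

linearly dependent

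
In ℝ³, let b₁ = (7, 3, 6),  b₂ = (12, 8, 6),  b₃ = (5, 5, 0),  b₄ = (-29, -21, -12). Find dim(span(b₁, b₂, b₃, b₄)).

dim = 2

Apply Gaussian elimination to the matrix whose rows are b₁, b₂, b₃, b₄.
There are 2 pivot columns, so rank = 2.
(With 4 elements in a 3-dimensional space the rank is at most 3.)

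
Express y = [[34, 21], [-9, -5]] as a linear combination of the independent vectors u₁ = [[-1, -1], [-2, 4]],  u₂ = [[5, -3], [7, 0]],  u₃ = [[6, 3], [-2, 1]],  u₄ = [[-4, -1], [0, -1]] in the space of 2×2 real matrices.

y = -3u₁ - u₂ + 4u₃ - 3u₄

Work in coordinates with respect to the standard basis {E₁₁, E₁₂, E₂₁, E₂₂}.
Write y = a₁u₁ + … + a₄u₄ and equate components.
Row-reducing the augmented matrix gives the unique coefficients (a₁, …, a₄) = (-3, -1, 4, -3).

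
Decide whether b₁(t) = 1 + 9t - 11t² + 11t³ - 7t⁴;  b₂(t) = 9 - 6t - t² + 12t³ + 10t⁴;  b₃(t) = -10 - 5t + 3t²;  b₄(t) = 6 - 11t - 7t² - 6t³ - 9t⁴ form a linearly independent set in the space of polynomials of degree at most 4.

Take coordinates with respect to the standard basis {1, t, …, t⁴}.
Row-reduce the matrix whose columns are b₁, b₂, b₃, b₄.
The reduction yields 4 nonzero rows, so the rank is 4.
Since rank = 4 (the number of vectors), the set is linearly independent.

linearly independent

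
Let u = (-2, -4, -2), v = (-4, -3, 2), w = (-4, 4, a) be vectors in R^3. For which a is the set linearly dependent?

a = 52/5

The vectors are dependent exactly when the determinant of the matrix with rows u, v, w vanishes.
The determinant works out to 104 - 10*a.
Solving 104 - 10*a = 0 yields a = 52/5.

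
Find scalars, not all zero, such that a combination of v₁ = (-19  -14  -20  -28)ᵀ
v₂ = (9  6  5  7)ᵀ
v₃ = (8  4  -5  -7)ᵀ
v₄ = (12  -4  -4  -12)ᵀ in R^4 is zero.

v₁ + 3v₂ - v₃ = 0

Row-reduce the matrix with v₁, v₂, v₃, v₄ as columns; the null space gives the coefficients.
A generator of the null space is (1, 3, -1, 0).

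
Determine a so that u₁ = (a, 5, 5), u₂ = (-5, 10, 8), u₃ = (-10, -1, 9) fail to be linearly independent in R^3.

a = -25/7

Dependence holds iff the 3×3 matrix [u₁ u₂ u₃] is singular.
The determinant works out to 98*a + 350.
Setting this to zero gives a = -25/7.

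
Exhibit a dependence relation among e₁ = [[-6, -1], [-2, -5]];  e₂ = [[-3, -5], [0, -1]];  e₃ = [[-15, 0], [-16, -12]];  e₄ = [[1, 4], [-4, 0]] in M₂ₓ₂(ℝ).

2e₁ + 2e₂ - e₃ + 3e₄ = 0

Take coordinates with respect to {E₁₁, E₁₂, E₂₁, E₂₂}.
Row-reduce the matrix with e₁, e₂, e₃, e₄ as columns; the null space gives the coefficients.
One solution (up to scaling) is (2, 2, -1, 3).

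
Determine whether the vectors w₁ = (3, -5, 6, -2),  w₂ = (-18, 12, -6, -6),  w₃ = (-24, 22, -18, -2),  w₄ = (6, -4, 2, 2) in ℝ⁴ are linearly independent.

linearly dependent

One vector is a scalar multiple of another, so the set is dependent.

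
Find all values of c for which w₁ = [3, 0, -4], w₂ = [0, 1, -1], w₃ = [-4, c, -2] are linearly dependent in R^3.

The set is linearly dependent precisely when det[w₁; w₂; w₃] = 0.
Cofactor expansion gives det = 3*c - 22.
Solving 3*c - 22 = 0 yields c = 22/3.

c = 22/3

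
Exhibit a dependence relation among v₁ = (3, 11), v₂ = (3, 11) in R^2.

Write the vectors as columns of a matrix and find a nonzero vector in its null space.
One solution (up to scaling) is (1, -1).

v₁ - v₂ = 0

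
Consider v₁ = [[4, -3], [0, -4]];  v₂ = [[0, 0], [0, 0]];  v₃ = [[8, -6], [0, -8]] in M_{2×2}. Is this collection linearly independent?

linearly dependent

Write each element as a coordinate vector in ℝ⁴ using {E₁₁, E₁₂, E₂₁, E₂₂}.
One of the vectors is the zero vector, so the set is linearly dependent.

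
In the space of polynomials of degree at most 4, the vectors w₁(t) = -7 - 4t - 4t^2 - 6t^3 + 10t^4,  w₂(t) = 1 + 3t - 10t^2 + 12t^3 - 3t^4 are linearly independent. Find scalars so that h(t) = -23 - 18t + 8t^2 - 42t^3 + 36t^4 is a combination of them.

Identify each element with its coordinate vector in ℝ⁵ via {1, t, …, t^4}.
Write h = α₁w₁ + α₂w₂ and equate components.
Row-reducing the augmented matrix gives the unique coefficients (α₁, α₂) = (3, -2).

h = 3w₁ - 2w₂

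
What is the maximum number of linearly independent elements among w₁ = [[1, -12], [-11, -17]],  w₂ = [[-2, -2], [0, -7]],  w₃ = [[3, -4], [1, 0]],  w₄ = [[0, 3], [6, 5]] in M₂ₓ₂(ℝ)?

3

Use coordinates relative to {E₁₁, E₁₂, E₂₁, E₂₂}.
Form the matrix with w₁, w₂, w₃, w₄ as columns and reduce.
Exactly 3 pivots survive; hence the rank is 3.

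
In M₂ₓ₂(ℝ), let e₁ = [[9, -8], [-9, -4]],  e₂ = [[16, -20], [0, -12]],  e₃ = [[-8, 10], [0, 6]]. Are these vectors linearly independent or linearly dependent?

Write each element as a coordinate vector in ℝ⁴ using {E₁₁, E₁₂, E₂₁, E₂₂}.
One vector is a scalar multiple of another, so the set is dependent.

linearly dependent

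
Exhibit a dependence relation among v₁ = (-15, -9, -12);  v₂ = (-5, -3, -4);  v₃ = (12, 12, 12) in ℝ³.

v₁ - 3v₂ = 0

Solve the homogeneous system with v₁, v₂, v₃ as columns by row-reducing the coefficient matrix.
One solution (up to scaling) is (1, -3, 0).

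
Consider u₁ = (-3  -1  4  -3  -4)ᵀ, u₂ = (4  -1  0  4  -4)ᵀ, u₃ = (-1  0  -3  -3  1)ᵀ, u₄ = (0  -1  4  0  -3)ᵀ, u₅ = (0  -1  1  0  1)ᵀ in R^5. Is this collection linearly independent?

linearly independent

Row-reduce the matrix whose columns are u₁, u₂, u₃, u₄, u₅.
The reduction yields 5 nonzero rows, so the rank is 5.
Since rank = 5 (the number of vectors), the set is linearly independent.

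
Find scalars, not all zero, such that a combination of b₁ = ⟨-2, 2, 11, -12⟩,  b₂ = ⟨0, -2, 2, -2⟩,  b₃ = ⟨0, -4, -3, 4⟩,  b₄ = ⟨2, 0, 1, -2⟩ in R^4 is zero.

Solve the homogeneous system with b₁, b₂, b₃, b₄ as columns by row-reducing the coefficient matrix.
A generator of the null space is (1, -3, 2, 1).

b₁ - 3b₂ + 2b₃ + b₄ = 0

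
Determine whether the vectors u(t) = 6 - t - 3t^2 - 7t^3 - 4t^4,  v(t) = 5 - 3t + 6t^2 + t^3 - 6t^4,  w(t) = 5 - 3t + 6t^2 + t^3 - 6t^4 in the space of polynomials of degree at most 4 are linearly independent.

linearly dependent

Write each element as a coordinate vector in ℝ⁵ using {1, t, …, t^4}.
Place the vectors as rows of a 3×5 matrix and reduce to echelon form.
The reduction yields 2 nonzero rows, so the rank is 2.
Since rank 2 < 3, the set is linearly dependent.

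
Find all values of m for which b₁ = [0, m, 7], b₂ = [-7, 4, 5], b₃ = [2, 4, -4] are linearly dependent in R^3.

m = -14

Dependence holds iff the 3×3 matrix [b₁ b₂ b₃] is singular.
Expanding, det = -18*m - 252.
This vanishes exactly when m = -14.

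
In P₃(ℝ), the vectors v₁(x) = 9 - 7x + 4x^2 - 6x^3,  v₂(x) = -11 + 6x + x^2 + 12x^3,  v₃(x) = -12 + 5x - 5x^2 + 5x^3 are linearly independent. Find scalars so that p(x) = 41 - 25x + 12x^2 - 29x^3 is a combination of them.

p = 2v₁ - v₂ - v₃

Take coordinate vectors relative to {1, x, …, x^3}.
Write p = α₁v₁ + … + α₃v₃ and equate components.
The system has the unique solution (α₁, α₂, α₃) = (2, -1, -1).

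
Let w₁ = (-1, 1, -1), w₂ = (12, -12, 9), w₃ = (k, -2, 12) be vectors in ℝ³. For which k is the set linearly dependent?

The set is linearly dependent precisely when det[w₁; w₂; w₃] = 0.
The determinant works out to 6 - 3*k.
This vanishes exactly when k = 2.

k = 2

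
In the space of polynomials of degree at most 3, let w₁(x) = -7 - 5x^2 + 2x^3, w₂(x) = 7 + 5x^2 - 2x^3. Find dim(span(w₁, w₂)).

dim = 1

Pass to coordinate vectors with respect to the basis {1, x, …, x^3}.
Form the matrix with w₁, w₂ as columns and reduce.
Exactly 1 pivot survives; hence the rank is 1.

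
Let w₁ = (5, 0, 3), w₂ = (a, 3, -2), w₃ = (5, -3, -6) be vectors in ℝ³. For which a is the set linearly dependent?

The set is linearly dependent precisely when det[w₁; w₂; w₃] = 0.
The determinant works out to -9*a - 165.
Solving -9*a - 165 = 0 yields a = -55/3.

a = -55/3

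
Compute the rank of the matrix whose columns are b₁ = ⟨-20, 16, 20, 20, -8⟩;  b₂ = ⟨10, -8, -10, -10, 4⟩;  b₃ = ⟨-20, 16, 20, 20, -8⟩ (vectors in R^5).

rank 1

Apply Gaussian elimination to the matrix whose rows are b₁, b₂, b₃.
There is 1 pivot column, so rank = 1.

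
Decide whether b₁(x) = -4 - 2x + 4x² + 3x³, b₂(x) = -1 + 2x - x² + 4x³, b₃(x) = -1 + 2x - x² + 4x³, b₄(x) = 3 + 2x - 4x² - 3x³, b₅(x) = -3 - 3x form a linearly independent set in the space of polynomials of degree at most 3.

linearly dependent

Write each element as a coordinate vector in ℝ⁴ using {1, x, …, x³}.
There are 5 vectors in a 4-dimensional space, so they cannot be linearly independent.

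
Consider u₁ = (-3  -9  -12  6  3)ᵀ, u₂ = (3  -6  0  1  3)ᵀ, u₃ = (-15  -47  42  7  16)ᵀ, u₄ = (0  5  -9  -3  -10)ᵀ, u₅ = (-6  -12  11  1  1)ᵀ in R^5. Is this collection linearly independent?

Row-reduce the matrix whose columns are u₁, u₂, u₃, u₄, u₅.
The reduction yields 4 nonzero rows, so the rank is 4.
Since rank 4 < 5, the set is linearly dependent.
Indeed u₂ - u₃ - u₄ + 3u₅ = 0.

linearly dependent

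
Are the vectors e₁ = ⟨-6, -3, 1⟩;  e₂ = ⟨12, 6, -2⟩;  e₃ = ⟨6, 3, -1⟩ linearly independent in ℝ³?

Place the vectors as rows of a 3×3 matrix and reduce to echelon form.
The reduction yields 1 nonzero row, so the rank is 1.
Since rank 1 < 3, the set is linearly dependent.

linearly dependent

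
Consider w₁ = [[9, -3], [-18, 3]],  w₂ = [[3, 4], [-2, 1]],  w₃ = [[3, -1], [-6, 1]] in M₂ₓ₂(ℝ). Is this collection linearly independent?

Write each element as a coordinate vector in ℝ⁴ using {E₁₁, E₁₂, E₂₁, E₂₂}.
One vector is a scalar multiple of another, so the set is dependent.

linearly dependent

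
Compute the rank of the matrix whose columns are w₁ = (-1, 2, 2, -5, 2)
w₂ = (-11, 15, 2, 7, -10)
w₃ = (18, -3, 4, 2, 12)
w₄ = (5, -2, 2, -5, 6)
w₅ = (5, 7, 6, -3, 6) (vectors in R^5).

3

Apply Gaussian elimination to the matrix whose rows are w₁, w₂, w₃, w₄, w₅.
There are 3 pivot columns, so rank = 3.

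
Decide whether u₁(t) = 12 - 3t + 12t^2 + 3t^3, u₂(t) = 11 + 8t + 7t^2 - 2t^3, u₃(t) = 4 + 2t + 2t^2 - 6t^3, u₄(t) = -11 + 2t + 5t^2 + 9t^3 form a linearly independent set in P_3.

Take coordinates with respect to the standard basis {1, t, …, t^3}.
Place the vectors as rows of a 4×4 matrix and reduce to echelon form.
The reduction yields 4 nonzero rows, so the rank is 4.
Since rank = 4 (the number of vectors), the set is linearly independent.

linearly independent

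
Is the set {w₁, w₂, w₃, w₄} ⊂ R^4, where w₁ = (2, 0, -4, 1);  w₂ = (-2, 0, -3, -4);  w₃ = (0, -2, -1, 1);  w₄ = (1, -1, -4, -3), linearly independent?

linearly independent

Form the 4×4 matrix with these as columns; its determinant is 94.
A nonzero determinant means the columns are linearly independent.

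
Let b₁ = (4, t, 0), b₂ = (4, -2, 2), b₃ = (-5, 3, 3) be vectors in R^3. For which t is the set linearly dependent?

t = -24/11

Dependence holds iff the 3×3 matrix [b₁ b₂ b₃] is singular.
Cofactor expansion gives det = -22*t - 48.
This vanishes exactly when t = -24/11.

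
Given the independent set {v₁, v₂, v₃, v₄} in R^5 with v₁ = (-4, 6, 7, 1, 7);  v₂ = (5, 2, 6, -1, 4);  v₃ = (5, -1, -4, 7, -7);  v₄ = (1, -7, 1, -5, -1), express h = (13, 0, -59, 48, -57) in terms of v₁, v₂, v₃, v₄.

Solve the system with v₁, v₂, v₃, v₄ as columns and h as the right-hand side.
Back-substitution yields (a₁, …, a₄) = (-3, -3, 4, -4).

h = -3v₁ - 3v₂ + 4v₃ - 4v₄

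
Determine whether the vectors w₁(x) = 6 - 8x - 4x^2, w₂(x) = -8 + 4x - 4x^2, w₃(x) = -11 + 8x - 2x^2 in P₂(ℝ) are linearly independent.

Take coordinates with respect to the standard basis {1, x, x^2}.
Place the vectors as rows of a 3×3 matrix and reduce to echelon form.
The reduction yields 2 nonzero rows, so the rank is 2.
Since rank 2 < 3, the set is linearly dependent.

linearly dependent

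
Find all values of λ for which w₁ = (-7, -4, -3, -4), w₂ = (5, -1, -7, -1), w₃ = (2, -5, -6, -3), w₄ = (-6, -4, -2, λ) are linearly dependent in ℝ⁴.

λ = -7/2

The vectors are dependent exactly when the determinant of the matrix with rows w₁, w₂, w₃, w₄ vanishes.
Cofactor expansion gives det = 208*λ + 728.
Setting this to zero gives λ = -7/2.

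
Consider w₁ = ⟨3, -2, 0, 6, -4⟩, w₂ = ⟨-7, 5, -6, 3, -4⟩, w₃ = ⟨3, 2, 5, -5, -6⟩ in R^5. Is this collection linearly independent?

linearly independent

Place the vectors as rows of a 3×5 matrix and reduce to echelon form.
The reduction yields 3 nonzero rows, so the rank is 3.
Since rank = 3 (the number of vectors), the set is linearly independent.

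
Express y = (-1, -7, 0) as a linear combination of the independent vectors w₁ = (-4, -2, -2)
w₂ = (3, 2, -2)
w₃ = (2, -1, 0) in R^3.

Solve the system with w₁, w₂, w₃ as columns and y as the right-hand side.
Row-reducing the augmented matrix gives the unique coefficients (a₁, a₂, a₃) = (1, -1, 3).

y = w₁ - w₂ + 3w₃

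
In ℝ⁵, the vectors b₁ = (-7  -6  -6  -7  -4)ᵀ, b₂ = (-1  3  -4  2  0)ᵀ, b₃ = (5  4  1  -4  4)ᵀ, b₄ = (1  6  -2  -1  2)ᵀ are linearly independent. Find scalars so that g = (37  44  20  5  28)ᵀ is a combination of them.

g = -3b₁ - 2b₂ + 2b₃ + 4b₄

Write g = a₁b₁ + … + a₄b₄ and equate components.
Back-substitution yields (a₁, …, a₄) = (-3, -2, 2, 4).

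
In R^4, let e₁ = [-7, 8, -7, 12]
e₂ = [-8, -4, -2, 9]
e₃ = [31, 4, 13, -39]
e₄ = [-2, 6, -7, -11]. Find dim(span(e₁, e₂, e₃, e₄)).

3

Apply Gaussian elimination to the matrix whose rows are e₁, e₂, e₃, e₄.
The echelon form has 3 nonzero rows, so the rank is 3.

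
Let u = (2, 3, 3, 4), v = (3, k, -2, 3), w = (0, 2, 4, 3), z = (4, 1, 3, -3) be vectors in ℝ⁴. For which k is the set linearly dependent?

k = 2

Place the vectors as rows of a 4×4 matrix; dependence ⇔ determinant zero.
Cofactor expansion gives det = 140 - 70*k.
Setting this to zero gives k = 2.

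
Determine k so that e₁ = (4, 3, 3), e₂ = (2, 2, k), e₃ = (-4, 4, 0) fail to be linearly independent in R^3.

The vectors are dependent exactly when the determinant of the matrix with rows e₁, e₂, e₃ vanishes.
Expanding, det = 48 - 28*k.
Solving 48 - 28*k = 0 yields k = 12/7.

k = 12/7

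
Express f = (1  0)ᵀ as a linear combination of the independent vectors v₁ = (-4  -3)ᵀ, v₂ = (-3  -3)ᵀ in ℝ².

Since v₁, v₂ are independent, the coefficients expressing f are uniquely determined by a linear system.
Back-substitution yields (α₁, α₂) = (-1, 1).

f = -v₁ + v₂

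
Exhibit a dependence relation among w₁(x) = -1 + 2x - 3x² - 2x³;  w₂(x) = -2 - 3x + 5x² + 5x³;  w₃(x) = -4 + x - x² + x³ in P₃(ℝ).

2w₁ + w₂ - w₃ = 0

Take coordinates with respect to {1, x, …, x³}.
Row-reduce the matrix with w₁, w₂, w₃ as columns; the null space gives the coefficients.
One solution (up to scaling) is (2, 1, -1).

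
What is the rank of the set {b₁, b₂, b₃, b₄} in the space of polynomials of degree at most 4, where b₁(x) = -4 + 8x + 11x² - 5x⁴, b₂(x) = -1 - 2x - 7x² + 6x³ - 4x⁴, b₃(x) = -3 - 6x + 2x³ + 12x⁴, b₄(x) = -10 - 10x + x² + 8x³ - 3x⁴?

Represent each element by its coordinate vector in ℝ⁵.
Row-reduce the 4×5 matrix with these as rows.
There are 4 pivot columns, so rank = 4.

rank 4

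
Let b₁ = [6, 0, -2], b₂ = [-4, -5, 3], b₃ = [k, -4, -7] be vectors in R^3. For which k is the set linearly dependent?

k = 25

Dependence holds iff the 3×3 matrix [b₁ b₂ b₃] is singular.
Cofactor expansion gives det = 250 - 10*k.
This vanishes exactly when k = 25.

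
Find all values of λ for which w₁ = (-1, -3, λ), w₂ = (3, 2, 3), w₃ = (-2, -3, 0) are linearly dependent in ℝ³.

λ = 9/5

The vectors are dependent exactly when the determinant of the matrix with rows w₁, w₂, w₃ vanishes.
Expanding, det = 9 - 5*λ.
Setting this to zero gives λ = 9/5.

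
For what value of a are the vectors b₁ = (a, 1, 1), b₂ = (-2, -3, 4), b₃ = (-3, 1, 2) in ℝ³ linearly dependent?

The vectors are dependent exactly when the determinant of the matrix with rows b₁, b₂, b₃ vanishes.
Expanding, det = -10*a - 19.
Setting this to zero gives a = -19/10.

a = -19/10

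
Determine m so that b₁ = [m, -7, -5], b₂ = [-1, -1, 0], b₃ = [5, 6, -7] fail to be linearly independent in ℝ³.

The vectors are dependent exactly when the determinant of the matrix with rows b₁, b₂, b₃ vanishes.
The determinant works out to 7*m + 54.
Setting this to zero gives m = -54/7.

m = -54/7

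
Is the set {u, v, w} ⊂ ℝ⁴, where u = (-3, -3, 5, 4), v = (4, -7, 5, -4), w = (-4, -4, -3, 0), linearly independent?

Row-reduce the matrix whose columns are u, v, w.
The reduction yields 3 nonzero rows, so the rank is 3.
Since rank = 3 (the number of vectors), the set is linearly independent.

linearly independent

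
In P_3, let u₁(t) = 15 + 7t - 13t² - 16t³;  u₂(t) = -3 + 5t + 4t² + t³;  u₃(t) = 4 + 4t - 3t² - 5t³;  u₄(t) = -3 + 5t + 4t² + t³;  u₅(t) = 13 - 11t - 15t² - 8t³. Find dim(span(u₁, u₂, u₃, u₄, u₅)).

dim = 2

Use coordinates relative to {1, t, …, t³}.
Form the matrix with u₁, u₂, u₃, u₄, u₅ as columns and reduce.
There are 2 pivot columns, so rank = 2.
(With 5 elements in a 4-dimensional space the rank is at most 4.)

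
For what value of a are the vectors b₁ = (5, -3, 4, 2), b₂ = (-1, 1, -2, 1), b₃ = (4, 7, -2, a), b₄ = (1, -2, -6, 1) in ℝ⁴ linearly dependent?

The set is linearly dependent precisely when det[b₁; b₂; b₃; b₄] = 0.
Cofactor expansion gives det = 22*a - 506.
Setting this to zero gives a = 23.

a = 23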